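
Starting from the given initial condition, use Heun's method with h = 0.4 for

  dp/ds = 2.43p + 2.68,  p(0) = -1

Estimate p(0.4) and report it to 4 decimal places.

Heun: k1 = f(s_n, p_n); k2 = f(s_n + h, p_n + h·k1); p_{n+1} = p_n + (h/2)·(k1 + k2).
s=0.000000, p=-1.000000:
  k1 = f(0.000000, -1.000000) = 0.250000
  k2 = f(0.400000, -0.900000) = 0.493000
  p ← -1.000000 + (0.4/2)·(0.250000 + 0.493000) = -0.851400
p(0.4) ≈ -0.8514

-0.8514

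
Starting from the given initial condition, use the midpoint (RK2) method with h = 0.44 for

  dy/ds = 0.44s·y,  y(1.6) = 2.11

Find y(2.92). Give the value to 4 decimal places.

7.4564

Midpoint: k1 = f(s_n, y_n); k2 = f(s_n + h/2, y_n + (h/2)·k1); y_{n+1} = y_n + h·k2.
s=1.600000, y=2.110000:
  k1 = f(1.600000, 2.110000) = 1.485440
  k2 = f(1.820000, 2.436797) = 1.951387
  y ← 2.110000 + 0.44·1.951387 = 2.968610
s=2.040000, y=2.968610:
  k1 = f(2.040000, 2.968610) = 2.664625
  k2 = f(2.260000, 3.554828) = 3.534921
  y ← 2.968610 + 0.44·3.534921 = 4.523975
s=2.480000, y=4.523975:
  k1 = f(2.480000, 4.523975) = 4.936562
  k2 = f(2.700000, 5.610019) = 6.664702
  y ← 4.523975 + 0.44·6.664702 = 7.456444
y(2.92) ≈ 7.4564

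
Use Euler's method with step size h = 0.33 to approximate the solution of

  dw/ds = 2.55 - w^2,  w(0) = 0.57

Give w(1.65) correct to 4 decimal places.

1.5969

Euler: w_{n+1} = w_n + h·f(s_n, w_n).
s=0.000000, w=0.570000: f=2.225100 → w ← 0.570000 + 0.33·2.225100 = 1.304283
s=0.330000, w=1.304283: f=0.848846 → w ← 1.304283 + 0.33·0.848846 = 1.584402
s=0.660000, w=1.584402: f=0.039670 → w ← 1.584402 + 0.33·0.039670 = 1.597493
s=0.990000, w=1.597493: f=-0.001985 → w ← 1.597493 + 0.33·(-0.001985) = 1.596838
s=1.320000, w=1.596838: f=0.000107 → w ← 1.596838 + 0.33·0.000107 = 1.596874
w(1.65) ≈ 1.5969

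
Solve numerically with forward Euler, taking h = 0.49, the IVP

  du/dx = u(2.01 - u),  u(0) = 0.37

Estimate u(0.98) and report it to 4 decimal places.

1.1064

Euler: u_{n+1} = u_n + h·f(x_n, u_n).
x=0.000000, u=0.370000: f=0.606800 → u ← 0.370000 + 0.49·0.606800 = 0.667332
x=0.490000, u=0.667332: f=0.896005 → u ← 0.667332 + 0.49·0.896005 = 1.106375
u(0.98) ≈ 1.1064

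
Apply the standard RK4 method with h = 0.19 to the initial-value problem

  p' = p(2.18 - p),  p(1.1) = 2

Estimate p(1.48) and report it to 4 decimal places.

2.0975

RK4: k1 = f(x_n, p_n); k2 = f(x_n + h/2, p_n + (h/2)·k1); k3 = f(x_n + h/2, p_n + (h/2)·k2); k4 = f(x_n + h, p_n + h·k3); p_{n+1} = p_n + (h/6)·(k1 + 2k2 + 2k3 + k4).
x=1.100000, p=2.000000:
  k1 = f(1.100000, 2.000000) = 0.360000
  k2 = f(1.195000, 2.034200) = 0.296586
  k3 = f(1.195000, 2.028176) = 0.307926
  k4 = f(1.290000, 2.058506) = 0.250096
  p ← 2.000000 + (0.19/6)·(k1 + 2k2 + 2k3 + k4) = 2.057606
x=1.290000, p=2.057606:
  k1 = f(1.290000, 2.057606) = 0.251840
  k2 = f(1.385000, 2.081530) = 0.204968
  k3 = f(1.385000, 2.077077) = 0.213778
  k4 = f(1.480000, 2.098223) = 0.171586
  p ← 2.057606 + (0.19/6)·(k1 + 2k2 + 2k3 + k4) = 2.097535
p(1.48) ≈ 2.0975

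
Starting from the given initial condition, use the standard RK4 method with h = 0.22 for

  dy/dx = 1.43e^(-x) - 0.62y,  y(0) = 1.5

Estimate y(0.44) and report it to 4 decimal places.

RK4: k1 = f(x_n, y_n); k2 = f(x_n + h/2, y_n + (h/2)·k1); k3 = f(x_n + h/2, y_n + (h/2)·k2); k4 = f(x_n + h, y_n + h·k3); y_{n+1} = y_n + (h/6)·(k1 + 2k2 + 2k3 + k4).
x=0.000000, y=1.500000:
  k1 = f(0.000000, 1.500000) = 0.500000
  k2 = f(0.110000, 1.555000) = 0.316943
  k3 = f(0.110000, 1.534864) = 0.329427
  k4 = f(0.220000, 1.572474) = 0.172668
  y ← 1.500000 + (0.22/6)·(k1 + 2k2 + 2k3 + k4) = 1.572065
x=0.220000, y=1.572065:
  k1 = f(0.220000, 1.572065) = 0.172922
  k2 = f(0.330000, 1.591086) = 0.041587
  k3 = f(0.330000, 1.576640) = 0.050544
  k4 = f(0.440000, 1.583185) = -0.060602
  y ← 1.572065 + (0.22/6)·(k1 + 2k2 + 2k3 + k4) = 1.582940
y(0.44) ≈ 1.5829

1.5829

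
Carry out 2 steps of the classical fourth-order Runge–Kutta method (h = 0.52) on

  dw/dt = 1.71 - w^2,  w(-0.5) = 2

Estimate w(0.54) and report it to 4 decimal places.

RK4: k1 = f(t_n, w_n); k2 = f(t_n + h/2, w_n + (h/2)·k1); k3 = f(t_n + h/2, w_n + (h/2)·k2); k4 = f(t_n + h, w_n + h·k3); w_{n+1} = w_n + (h/6)·(k1 + 2k2 + 2k3 + k4).
t=-0.500000, w=2.000000:
  k1 = f(-0.500000, 2.000000) = -2.290000
  k2 = f(-0.240000, 1.404600) = -0.262901
  k3 = f(-0.240000, 1.931646) = -2.021255
  k4 = f(0.020000, 0.948947) = 0.809499
  w ← 2.000000 + (0.52/6)·(k1 + 2k2 + 2k3 + k4) = 1.475769
t=0.020000, w=1.475769:
  k1 = f(0.020000, 1.475769) = -0.467896
  k2 = f(0.280000, 1.354117) = -0.123632
  k3 = f(0.280000, 1.443625) = -0.374054
  k4 = f(0.540000, 1.281262) = 0.068369
  w ← 1.475769 + (0.52/6)·(k1 + 2k2 + 2k3 + k4) = 1.354878
w(0.54) ≈ 1.3549

1.3549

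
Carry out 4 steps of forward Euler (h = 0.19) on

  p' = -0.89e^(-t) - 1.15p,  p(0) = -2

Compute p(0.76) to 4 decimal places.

-1.0981

Euler: p_{n+1} = p_n + h·f(t_n, p_n).
t=0.000000, p=-2.000000: f=1.410000 → p ← -2.000000 + 0.19·1.410000 = -1.732100
t=0.190000, p=-1.732100: f=1.255921 → p ← -1.732100 + 0.19·1.255921 = -1.493475
t=0.380000, p=-1.493475: f=1.108860 → p ← -1.493475 + 0.19·1.108860 = -1.282792
t=0.570000, p=-1.282792: f=0.971893 → p ← -1.282792 + 0.19·0.971893 = -1.098132
p(0.76) ≈ -1.0981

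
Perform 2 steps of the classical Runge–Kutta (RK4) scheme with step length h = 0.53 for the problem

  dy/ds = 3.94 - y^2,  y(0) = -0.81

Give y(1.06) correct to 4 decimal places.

RK4: k1 = f(s_n, y_n); k2 = f(s_n + h/2, y_n + (h/2)·k1); k3 = f(s_n + h/2, y_n + (h/2)·k2); k4 = f(s_n + h, y_n + h·k3); y_{n+1} = y_n + (h/6)·(k1 + 2k2 + 2k3 + k4).
s=0.000000, y=-0.810000:
  k1 = f(0.000000, -0.810000) = 3.283900
  k2 = f(0.265000, 0.060234) = 3.936372
  k3 = f(0.265000, 0.233139) = 3.885646
  k4 = f(0.530000, 1.249393) = 2.379018
  y ← -0.810000 + (0.53/6)·(k1 + 2k2 + 2k3 + k4) = 1.072114
s=0.530000, y=1.072114:
  k1 = f(0.530000, 1.072114) = 2.790571
  k2 = f(0.795000, 1.811616) = 0.658049
  k3 = f(0.795000, 1.246497) = 2.386245
  k4 = f(1.060000, 2.336824) = -1.520746
  y ← 1.072114 + (0.53/6)·(k1 + 2k2 + 2k3 + k4) = 1.722107
y(1.06) ≈ 1.7221

1.7221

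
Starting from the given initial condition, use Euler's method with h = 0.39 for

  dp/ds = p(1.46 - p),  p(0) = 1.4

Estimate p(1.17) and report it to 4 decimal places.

Euler: p_{n+1} = p_n + h·f(s_n, p_n).
s=0.000000, p=1.400000: f=0.084000 → p ← 1.400000 + 0.39·0.084000 = 1.432760
s=0.390000, p=1.432760: f=0.039028 → p ← 1.432760 + 0.39·0.039028 = 1.447981
s=0.780000, p=1.447981: f=0.017403 → p ← 1.447981 + 0.39·0.017403 = 1.454768
p(1.17) ≈ 1.4548

1.4548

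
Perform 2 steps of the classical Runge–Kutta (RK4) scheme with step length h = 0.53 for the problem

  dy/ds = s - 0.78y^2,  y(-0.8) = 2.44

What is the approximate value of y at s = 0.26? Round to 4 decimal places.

RK4: k1 = f(s_n, y_n); k2 = f(s_n + h/2, y_n + (h/2)·k1); k3 = f(s_n + h/2, y_n + (h/2)·k2); k4 = f(s_n + h, y_n + h·k3); y_{n+1} = y_n + (h/6)·(k1 + 2k2 + 2k3 + k4).
s=-0.800000, y=2.440000:
  k1 = f(-0.800000, 2.440000) = -5.443808
  k2 = f(-0.535000, 0.997391) = -1.310935
  k3 = f(-0.535000, 2.092602) = -3.950608
  k4 = f(-0.270000, 0.346178) = -0.363475
  y ← 2.440000 + (0.53/6)·(k1 + 2k2 + 2k3 + k4) = 0.997484
s=-0.270000, y=0.997484:
  k1 = f(-0.270000, 0.997484) = -1.046080
  k2 = f(-0.005000, 0.720273) = -0.409659
  k3 = f(-0.005000, 0.888925) = -0.621346
  k4 = f(0.260000, 0.668171) = -0.088233
  y ← 0.997484 + (0.53/6)·(k1 + 2k2 + 2k3 + k4) = 0.715142
y(0.26) ≈ 0.7151

0.7151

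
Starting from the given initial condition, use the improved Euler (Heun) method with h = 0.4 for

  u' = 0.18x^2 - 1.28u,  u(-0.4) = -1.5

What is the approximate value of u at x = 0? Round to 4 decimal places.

-0.9258

Heun: k1 = f(x_n, u_n); k2 = f(x_n + h, u_n + h·k1); u_{n+1} = u_n + (h/2)·(k1 + k2).
x=-0.400000, u=-1.500000:
  k1 = f(-0.400000, -1.500000) = 1.948800
  k2 = f(0.000000, -0.720480) = 0.922214
  u ← -1.500000 + (0.4/2)·(1.948800 + 0.922214) = -0.925797
u(0) ≈ -0.9258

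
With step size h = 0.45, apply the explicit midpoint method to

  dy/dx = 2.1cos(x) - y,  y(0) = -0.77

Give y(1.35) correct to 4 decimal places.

0.7189

Midpoint: k1 = f(x_n, y_n); k2 = f(x_n + h/2, y_n + (h/2)·k1); y_{n+1} = y_n + h·k2.
x=0.000000, y=-0.770000:
  k1 = f(0.000000, -0.770000) = 2.870000
  k2 = f(0.225000, -0.124250) = 2.171318
  y ← -0.770000 + 0.45·2.171318 = 0.207093
x=0.450000, y=0.207093:
  k1 = f(0.450000, 0.207093) = 1.683846
  k2 = f(0.675000, 0.585958) = 1.053526
  y ← 0.207093 + 0.45·1.053526 = 0.681180
x=0.900000, y=0.681180:
  k1 = f(0.900000, 0.681180) = 0.624201
  k2 = f(1.125000, 0.821625) = 0.083846
  y ← 0.681180 + 0.45·0.083846 = 0.718910
y(1.35) ≈ 0.7189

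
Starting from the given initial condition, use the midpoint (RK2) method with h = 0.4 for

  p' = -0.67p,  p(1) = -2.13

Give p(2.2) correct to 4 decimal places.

Midpoint: k1 = f(s_n, p_n); k2 = f(s_n + h/2, p_n + (h/2)·k1); p_{n+1} = p_n + h·k2.
s=1.000000, p=-2.130000:
  k1 = f(1.000000, -2.130000) = 1.427100
  k2 = f(1.200000, -1.844580) = 1.235869
  p ← -2.130000 + 0.4·1.235869 = -1.635653
s=1.400000, p=-1.635653:
  k1 = f(1.400000, -1.635653) = 1.095887
  k2 = f(1.600000, -1.416475) = 0.949038
  p ← -1.635653 + 0.4·0.949038 = -1.256037
s=1.800000, p=-1.256037:
  k1 = f(1.800000, -1.256037) = 0.841545
  k2 = f(2.000000, -1.087728) = 0.728778
  p ← -1.256037 + 0.4·0.728778 = -0.964526
p(2.2) ≈ -0.9645

-0.9645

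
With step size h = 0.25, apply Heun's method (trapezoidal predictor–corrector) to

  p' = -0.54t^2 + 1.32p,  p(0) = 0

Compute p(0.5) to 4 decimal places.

-0.0283

Heun: k1 = f(t_n, p_n); k2 = f(t_n + h, p_n + h·k1); p_{n+1} = p_n + (h/2)·(k1 + k2).
t=0.000000, p=0.000000:
  k1 = f(0.000000, 0.000000) = 0.000000
  k2 = f(0.250000, 0.000000) = -0.033750
  p ← 0.000000 + (0.25/2)·(0.000000 + (-0.033750)) = -0.004219
t=0.250000, p=-0.004219:
  k1 = f(0.250000, -0.004219) = -0.039319
  k2 = f(0.500000, -0.014048) = -0.153544
  p ← -0.004219 + (0.25/2)·(-0.039319 + (-0.153544)) = -0.028327
p(0.5) ≈ -0.0283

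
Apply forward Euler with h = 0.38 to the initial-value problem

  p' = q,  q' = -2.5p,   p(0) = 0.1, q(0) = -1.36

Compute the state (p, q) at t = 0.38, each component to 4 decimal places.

Euler on (p,q): p_{n+1} = p_n + h·p', q_{n+1} = q_n + h·q'.
0.000000: (0.100000, -1.360000); f=(-1.360000, -0.250000) → (-0.416800, -1.455000)
(p(0.38), q(0.38)) ≈ (-0.4168, -1.4550)

-0.4168, -1.4550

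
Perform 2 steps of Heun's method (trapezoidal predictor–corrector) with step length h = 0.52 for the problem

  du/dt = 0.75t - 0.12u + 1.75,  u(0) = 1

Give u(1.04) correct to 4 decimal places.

Heun: k1 = f(t_n, u_n); k2 = f(t_n + h, u_n + h·k1); u_{n+1} = u_n + (h/2)·(k1 + k2).
t=0.000000, u=1.000000:
  k1 = f(0.000000, 1.000000) = 1.630000
  k2 = f(0.520000, 1.847600) = 1.918288
  u ← 1.000000 + (0.52/2)·(1.630000 + 1.918288) = 1.922555
t=0.520000, u=1.922555:
  k1 = f(0.520000, 1.922555) = 1.909293
  k2 = f(1.040000, 2.915387) = 2.180154
  u ← 1.922555 + (0.52/2)·(1.909293 + 2.180154) = 2.985811
u(1.04) ≈ 2.9858

2.9858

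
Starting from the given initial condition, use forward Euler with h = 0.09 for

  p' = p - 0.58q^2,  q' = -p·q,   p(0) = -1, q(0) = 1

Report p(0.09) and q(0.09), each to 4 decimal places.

-1.1422, 1.0900

Euler on (p,q): p_{n+1} = p_n + h·p', q_{n+1} = q_n + h·q'.
0.000000: (-1.000000, 1.000000); f=(-1.580000, 1.000000) → (-1.142200, 1.090000)
(p(0.09), q(0.09)) ≈ (-1.1422, 1.0900)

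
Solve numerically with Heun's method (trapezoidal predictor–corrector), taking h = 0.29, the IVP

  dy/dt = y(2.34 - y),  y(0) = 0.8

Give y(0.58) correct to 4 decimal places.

1.5504

Heun: k1 = f(t_n, y_n); k2 = f(t_n + h, y_n + h·k1); y_{n+1} = y_n + (h/2)·(k1 + k2).
t=0.000000, y=0.800000:
  k1 = f(0.000000, 0.800000) = 1.232000
  k2 = f(0.290000, 1.157280) = 1.368738
  y ← 0.800000 + (0.29/2)·(1.232000 + 1.368738) = 1.177107
t=0.290000, y=1.177107:
  k1 = f(0.290000, 1.177107) = 1.368849
  k2 = f(0.580000, 1.574073) = 1.205625
  y ← 1.177107 + (0.29/2)·(1.368849 + 1.205625) = 1.550406
y(0.58) ≈ 1.5504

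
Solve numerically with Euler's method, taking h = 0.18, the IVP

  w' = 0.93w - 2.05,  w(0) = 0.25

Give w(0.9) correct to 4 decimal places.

-2.0330

Euler: w_{n+1} = w_n + h·f(x_n, w_n).
x=0.000000, w=0.250000: f=-1.817500 → w ← 0.250000 + 0.18·(-1.817500) = -0.077150
x=0.180000, w=-0.077150: f=-2.121749 → w ← -0.077150 + 0.18·(-2.121749) = -0.459065
x=0.360000, w=-0.459065: f=-2.476930 → w ← -0.459065 + 0.18·(-2.476930) = -0.904912
x=0.540000, w=-0.904912: f=-2.891569 → w ← -0.904912 + 0.18·(-2.891569) = -1.425395
x=0.720000, w=-1.425395: f=-3.375617 → w ← -1.425395 + 0.18·(-3.375617) = -2.033006
w(0.9) ≈ -2.0330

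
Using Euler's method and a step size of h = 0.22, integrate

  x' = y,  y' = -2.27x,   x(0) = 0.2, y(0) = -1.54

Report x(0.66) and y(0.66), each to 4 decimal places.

-0.8451, -1.3211

Euler on (x,y): x_{n+1} = x_n + h·x', y_{n+1} = y_n + h·y'.
0.000000: (0.200000, -1.540000); f=(-1.540000, -0.454000) → (-0.138800, -1.639880)
0.220000: (-0.138800, -1.639880); f=(-1.639880, 0.315076) → (-0.499574, -1.570563)
0.440000: (-0.499574, -1.570563); f=(-1.570563, 1.134032) → (-0.845098, -1.321076)
(x(0.66), y(0.66)) ≈ (-0.8451, -1.3211)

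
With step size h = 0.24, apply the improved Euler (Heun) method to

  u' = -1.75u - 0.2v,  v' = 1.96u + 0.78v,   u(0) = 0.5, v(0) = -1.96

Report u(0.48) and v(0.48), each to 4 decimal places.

Heun on (u,v): k1 = f(x_n, state_n); k2 = f(x_n + h, state_n + h·k1); state_{n+1} = state_n + (h/2)·(k1 + k2).
0.000000: (0.500000, -1.960000)
  k1 = (-0.483000, -0.548800)
  predictor → (0.384080, -2.091712)
  k2 = (-0.253798, -0.878739)
  → (0.411584, -2.131305)
0.240000: (0.411584, -2.131305)
  k1 = (-0.294012, -0.855712)
  predictor → (0.341022, -2.336676)
  k2 = (-0.129453, -1.154205)
  → (0.360769, -2.372495)
(u(0.48), v(0.48)) ≈ (0.3608, -2.3725)

0.3608, -2.3725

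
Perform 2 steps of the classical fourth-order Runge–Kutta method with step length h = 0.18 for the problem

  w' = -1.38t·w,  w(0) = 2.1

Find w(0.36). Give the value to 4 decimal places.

1.9204

RK4: k1 = f(t_n, w_n); k2 = f(t_n + h/2, w_n + (h/2)·k1); k3 = f(t_n + h/2, w_n + (h/2)·k2); k4 = f(t_n + h, w_n + h·k3); w_{n+1} = w_n + (h/6)·(k1 + 2k2 + 2k3 + k4).
t=0.000000, w=2.100000:
  k1 = f(0.000000, 2.100000) = 0.000000
  k2 = f(0.090000, 2.100000) = -0.260820
  k3 = f(0.090000, 2.076526) = -0.257905
  k4 = f(0.180000, 2.053577) = -0.510109
  w ← 2.100000 + (0.18/6)·(k1 + 2k2 + 2k3 + k4) = 2.053573
t=0.180000, w=2.053573:
  k1 = f(0.180000, 2.053573) = -0.510108
  k2 = f(0.270000, 2.007664) = -0.748055
  k3 = f(0.270000, 1.986248) = -0.740076
  k4 = f(0.360000, 1.920360) = -0.954035
  w ← 2.053573 + (0.18/6)·(k1 + 2k2 + 2k3 + k4) = 1.920361
w(0.36) ≈ 1.9204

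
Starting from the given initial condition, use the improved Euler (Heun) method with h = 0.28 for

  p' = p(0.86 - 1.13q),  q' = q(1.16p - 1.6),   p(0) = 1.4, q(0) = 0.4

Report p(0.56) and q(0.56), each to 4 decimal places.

1.7436, 0.4516

Heun on (p,q): k1 = f(s_n, state_n); k2 = f(s_n + h, state_n + h·k1); state_{n+1} = state_n + (h/2)·(k1 + k2).
0.000000: (1.400000, 0.400000)
  k1 = (0.571200, 0.009600)
  predictor → (1.559936, 0.402688)
  k2 = (0.631716, 0.084374)
  → (1.568408, 0.413156)
0.280000: (1.568408, 0.413156)
  k1 = (0.616594, 0.090627)
  predictor → (1.741054, 0.438532)
  k2 = (0.634543, 0.184018)
  → (1.743567, 0.451607)
(p(0.56), q(0.56)) ≈ (1.7436, 0.4516)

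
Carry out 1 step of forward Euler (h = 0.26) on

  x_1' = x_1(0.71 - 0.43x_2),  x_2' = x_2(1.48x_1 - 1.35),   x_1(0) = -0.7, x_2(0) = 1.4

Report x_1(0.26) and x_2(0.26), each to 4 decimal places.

Euler on (x_1,x_2): x_1_{n+1} = x_1_n + h·x_1', x_2_{n+1} = x_2_n + h·x_2'.
0.000000: (-0.700000, 1.400000); f=(-0.075600, -3.340400) → (-0.719656, 0.531496)
(x_1(0.26), x_2(0.26)) ≈ (-0.7197, 0.5315)

-0.7197, 0.5315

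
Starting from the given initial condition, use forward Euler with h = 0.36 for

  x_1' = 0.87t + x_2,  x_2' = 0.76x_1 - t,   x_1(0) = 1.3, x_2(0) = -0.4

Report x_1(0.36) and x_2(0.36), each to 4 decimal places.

Euler on (x_1,x_2): x_1_{n+1} = x_1_n + h·x_1', x_2_{n+1} = x_2_n + h·x_2'.
0.000000: (1.300000, -0.400000); f=(-0.400000, 0.988000) → (1.156000, -0.044320)
(x_1(0.36), x_2(0.36)) ≈ (1.1560, -0.0443)

1.1560, -0.0443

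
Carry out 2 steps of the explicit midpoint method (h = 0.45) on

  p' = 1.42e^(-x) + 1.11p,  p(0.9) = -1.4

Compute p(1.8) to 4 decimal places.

Midpoint: k1 = f(x_n, p_n); k2 = f(x_n + h/2, p_n + (h/2)·k1); p_{n+1} = p_n + h·k2.
x=0.900000, p=-1.400000:
  k1 = f(0.900000, -1.400000) = -0.976671
  k2 = f(1.125000, -1.619751) = -1.336917
  p ← -1.400000 + 0.45·(-1.336917) = -2.001613
x=1.350000, p=-2.001613:
  k1 = f(1.350000, -2.001613) = -1.853669
  k2 = f(1.575000, -2.418688) = -2.390793
  p ← -2.001613 + 0.45·(-2.390793) = -3.077470
p(1.8) ≈ -3.0775

-3.0775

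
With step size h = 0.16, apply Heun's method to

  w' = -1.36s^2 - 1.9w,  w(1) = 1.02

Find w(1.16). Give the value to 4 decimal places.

0.5349

Heun: k1 = f(s_n, w_n); k2 = f(s_n + h, w_n + h·k1); w_{n+1} = w_n + (h/2)·(k1 + k2).
s=1.000000, w=1.020000:
  k1 = f(1.000000, 1.020000) = -3.298000
  k2 = f(1.160000, 0.492320) = -2.765424
  w ← 1.020000 + (0.16/2)·(-3.298000 + (-2.765424)) = 0.534926
w(1.16) ≈ 0.5349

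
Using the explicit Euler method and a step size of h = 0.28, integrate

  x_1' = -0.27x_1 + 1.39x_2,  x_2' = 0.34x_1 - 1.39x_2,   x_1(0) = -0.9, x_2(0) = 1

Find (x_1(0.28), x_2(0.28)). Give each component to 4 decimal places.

-0.4428, 0.5251

Euler on (x_1,x_2): x_1_{n+1} = x_1_n + h·x_1', x_2_{n+1} = x_2_n + h·x_2'.
0.000000: (-0.900000, 1.000000); f=(1.633000, -1.696000) → (-0.442760, 0.525120)
(x_1(0.28), x_2(0.28)) ≈ (-0.4428, 0.5251)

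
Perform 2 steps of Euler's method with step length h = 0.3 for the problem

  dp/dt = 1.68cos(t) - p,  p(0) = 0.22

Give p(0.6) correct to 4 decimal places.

0.9421

Euler: p_{n+1} = p_n + h·f(t_n, p_n).
t=0.000000, p=0.220000: f=1.460000 → p ← 0.220000 + 0.3·1.460000 = 0.658000
t=0.300000, p=0.658000: f=0.946965 → p ← 0.658000 + 0.3·0.946965 = 0.942090
p(0.6) ≈ 0.9421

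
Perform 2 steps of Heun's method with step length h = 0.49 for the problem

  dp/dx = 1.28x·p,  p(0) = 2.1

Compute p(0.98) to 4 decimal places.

3.7684

Heun: k1 = f(x_n, p_n); k2 = f(x_n + h, p_n + h·k1); p_{n+1} = p_n + (h/2)·(k1 + k2).
x=0.000000, p=2.100000:
  k1 = f(0.000000, 2.100000) = 0.000000
  k2 = f(0.490000, 2.100000) = 1.317120
  p ← 2.100000 + (0.49/2)·(0.000000 + 1.317120) = 2.422694
x=0.490000, p=2.422694:
  k1 = f(0.490000, 2.422694) = 1.519514
  k2 = f(0.980000, 3.167256) = 3.973006
  p ← 2.422694 + (0.49/2)·(1.519514 + 3.973006) = 3.768362
p(0.98) ≈ 3.7684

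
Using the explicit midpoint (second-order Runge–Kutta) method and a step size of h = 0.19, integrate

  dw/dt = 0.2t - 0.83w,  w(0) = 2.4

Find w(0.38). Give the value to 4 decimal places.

1.7667

Midpoint: k1 = f(t_n, w_n); k2 = f(t_n + h/2, w_n + (h/2)·k1); w_{n+1} = w_n + h·k2.
t=0.000000, w=2.400000:
  k1 = f(0.000000, 2.400000) = -1.992000
  k2 = f(0.095000, 2.210760) = -1.815931
  w ← 2.400000 + 0.19·(-1.815931) = 2.054973
t=0.190000, w=2.054973:
  k1 = f(0.190000, 2.054973) = -1.667628
  k2 = f(0.285000, 1.896549) = -1.517135
  w ← 2.054973 + 0.19·(-1.517135) = 1.766717
w(0.38) ≈ 1.7667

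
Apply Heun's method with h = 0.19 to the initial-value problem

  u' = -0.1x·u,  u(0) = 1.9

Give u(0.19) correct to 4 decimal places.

Heun: k1 = f(x_n, u_n); k2 = f(x_n + h, u_n + h·k1); u_{n+1} = u_n + (h/2)·(k1 + k2).
x=0.000000, u=1.900000:
  k1 = f(0.000000, 1.900000) = 0.000000
  k2 = f(0.190000, 1.900000) = -0.036100
  u ← 1.900000 + (0.19/2)·(0.000000 + (-0.036100)) = 1.896570
u(0.19) ≈ 1.8966

1.8966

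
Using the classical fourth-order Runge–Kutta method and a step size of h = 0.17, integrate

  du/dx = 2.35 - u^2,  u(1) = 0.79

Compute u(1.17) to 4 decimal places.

RK4: k1 = f(x_n, u_n); k2 = f(x_n + h/2, u_n + (h/2)·k1); k3 = f(x_n + h/2, u_n + (h/2)·k2); k4 = f(x_n + h, u_n + h·k3); u_{n+1} = u_n + (h/6)·(k1 + 2k2 + 2k3 + k4).
x=1.000000, u=0.790000:
  k1 = f(1.000000, 0.790000) = 1.725900
  k2 = f(1.085000, 0.936702) = 1.472590
  k3 = f(1.085000, 0.915170) = 1.512464
  k4 = f(1.170000, 1.047119) = 1.253542
  u ← 0.790000 + (0.17/6)·(k1 + 2k2 + 2k3 + k4) = 1.043571
u(1.17) ≈ 1.0436

1.0436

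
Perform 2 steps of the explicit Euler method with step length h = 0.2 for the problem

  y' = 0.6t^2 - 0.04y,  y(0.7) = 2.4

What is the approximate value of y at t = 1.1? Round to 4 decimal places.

2.5173

Euler: y_{n+1} = y_n + h·f(t_n, y_n).
t=0.700000, y=2.400000: f=0.198000 → y ← 2.400000 + 0.2·0.198000 = 2.439600
t=0.900000, y=2.439600: f=0.388416 → y ← 2.439600 + 0.2·0.388416 = 2.517283
y(1.1) ≈ 2.5173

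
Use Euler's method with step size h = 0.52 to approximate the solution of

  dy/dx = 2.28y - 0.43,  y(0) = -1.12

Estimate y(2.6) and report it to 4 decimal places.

Euler: y_{n+1} = y_n + h·f(x_n, y_n).
x=0.000000, y=-1.120000: f=-2.983600 → y ← -1.120000 + 0.52·(-2.983600) = -2.671472
x=0.520000, y=-2.671472: f=-6.520956 → y ← -2.671472 + 0.52·(-6.520956) = -6.062369
x=1.040000, y=-6.062369: f=-14.252202 → y ← -6.062369 + 0.52·(-14.252202) = -13.473514
x=1.560000, y=-13.473514: f=-31.149612 → y ← -13.473514 + 0.52·(-31.149612) = -29.671312
x=2.080000, y=-29.671312: f=-68.080592 → y ← -29.671312 + 0.52·(-68.080592) = -65.073221
y(2.6) ≈ -65.0732

-65.0732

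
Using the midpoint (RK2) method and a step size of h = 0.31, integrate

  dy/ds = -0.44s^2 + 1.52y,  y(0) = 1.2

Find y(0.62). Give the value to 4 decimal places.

2.9663

Midpoint: k1 = f(s_n, y_n); k2 = f(s_n + h/2, y_n + (h/2)·k1); y_{n+1} = y_n + h·k2.
s=0.000000, y=1.200000:
  k1 = f(0.000000, 1.200000) = 1.824000
  k2 = f(0.155000, 1.482720) = 2.243163
  y ← 1.200000 + 0.31·2.243163 = 1.895381
s=0.310000, y=1.895381:
  k1 = f(0.310000, 1.895381) = 2.838695
  k2 = f(0.465000, 2.335378) = 3.454636
  y ← 1.895381 + 0.31·3.454636 = 2.966318
y(0.62) ≈ 2.9663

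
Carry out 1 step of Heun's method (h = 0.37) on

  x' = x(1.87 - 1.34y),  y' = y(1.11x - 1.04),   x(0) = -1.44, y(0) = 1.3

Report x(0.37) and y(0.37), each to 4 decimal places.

-1.9843, 0.6499

Heun on (x,y): k1 = f(t_n, state_n); k2 = f(t_n + h, state_n + h·k1); state_{n+1} = state_n + (h/2)·(k1 + k2).
0.000000: (-1.440000, 1.300000)
  k1 = (-0.184320, -3.429920)
  predictor → (-1.508198, 0.030930)
  k2 = (-2.757823, -0.083946)
  → (-1.984296, 0.649935)
(x(0.37), y(0.37)) ≈ (-1.9843, 0.6499)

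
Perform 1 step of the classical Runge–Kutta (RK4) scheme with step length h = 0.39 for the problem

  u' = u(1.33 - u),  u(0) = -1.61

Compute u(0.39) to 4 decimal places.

-10.5580

RK4: k1 = f(x_n, u_n); k2 = f(x_n + h/2, u_n + (h/2)·k1); k3 = f(x_n + h/2, u_n + (h/2)·k2); k4 = f(x_n + h, u_n + h·k3); u_{n+1} = u_n + (h/6)·(k1 + 2k2 + 2k3 + k4).
x=0.000000, u=-1.610000:
  k1 = f(0.000000, -1.610000) = -4.733400
  k2 = f(0.195000, -2.533013) = -9.785062
  k3 = f(0.195000, -3.518087) = -17.055993
  k4 = f(0.390000, -8.261837) = -79.246198
  u ← -1.610000 + (0.39/6)·(k1 + 2k2 + 2k3 + k4) = -10.558011
u(0.39) ≈ -10.5580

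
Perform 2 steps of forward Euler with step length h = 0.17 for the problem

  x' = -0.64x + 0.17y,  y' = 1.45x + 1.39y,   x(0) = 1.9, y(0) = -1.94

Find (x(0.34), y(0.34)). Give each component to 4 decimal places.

1.4033, -1.9826

Euler on (x,y): x_{n+1} = x_n + h·x', y_{n+1} = y_n + h·y'.
0.000000: (1.900000, -1.940000); f=(-1.545800, 0.058400) → (1.637214, -1.930072)
0.170000: (1.637214, -1.930072); f=(-1.375929, -0.308840) → (1.403306, -1.982575)
(x(0.34), y(0.34)) ≈ (1.4033, -1.9826)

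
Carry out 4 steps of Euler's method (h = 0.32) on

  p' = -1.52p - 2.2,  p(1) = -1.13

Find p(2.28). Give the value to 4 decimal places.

-1.4253

Euler: p_{n+1} = p_n + h·f(t_n, p_n).
t=1.000000, p=-1.130000: f=-0.482400 → p ← -1.130000 + 0.32·(-0.482400) = -1.284368
t=1.320000, p=-1.284368: f=-0.247761 → p ← -1.284368 + 0.32·(-0.247761) = -1.363651
t=1.640000, p=-1.363651: f=-0.127250 → p ← -1.363651 + 0.32·(-0.127250) = -1.404371
t=1.960000, p=-1.404371: f=-0.065356 → p ← -1.404371 + 0.32·(-0.065356) = -1.425285
p(2.28) ≈ -1.4253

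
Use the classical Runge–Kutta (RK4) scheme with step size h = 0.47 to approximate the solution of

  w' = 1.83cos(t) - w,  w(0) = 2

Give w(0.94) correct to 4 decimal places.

RK4: k1 = f(t_n, w_n); k2 = f(t_n + h/2, w_n + (h/2)·k1); k3 = f(t_n + h/2, w_n + (h/2)·k2); k4 = f(t_n + h, w_n + h·k3); w_{n+1} = w_n + (h/6)·(k1 + 2k2 + 2k3 + k4).
t=0.000000, w=2.000000:
  k1 = f(0.000000, 2.000000) = -0.170000
  k2 = f(0.235000, 1.960050) = -0.180349
  k3 = f(0.235000, 1.957618) = -0.177917
  k4 = f(0.470000, 1.916379) = -0.284809
  w ← 2.000000 + (0.47/6)·(k1 + 2k2 + 2k3 + k4) = 1.908245
t=0.470000, w=1.908245:
  k1 = f(0.470000, 1.908245) = -0.276675
  k2 = f(0.705000, 1.843226) = -0.449477
  k3 = f(0.705000, 1.802618) = -0.408869
  k4 = f(0.940000, 1.716077) = -0.636765
  w ← 1.908245 + (0.47/6)·(k1 + 2k2 + 2k3 + k4) = 1.702218
w(0.94) ≈ 1.7022

1.7022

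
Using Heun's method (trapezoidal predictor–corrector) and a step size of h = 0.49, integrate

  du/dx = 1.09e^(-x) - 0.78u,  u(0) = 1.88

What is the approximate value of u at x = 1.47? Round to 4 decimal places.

1.0391

Heun: k1 = f(x_n, u_n); k2 = f(x_n + h, u_n + h·k1); u_{n+1} = u_n + (h/2)·(k1 + k2).
x=0.000000, u=1.880000:
  k1 = f(0.000000, 1.880000) = -0.376400
  k2 = f(0.490000, 1.695564) = -0.654777
  u ← 1.880000 + (0.49/2)·(-0.376400 + (-0.654777)) = 1.627362
x=0.490000, u=1.627362:
  k1 = f(0.490000, 1.627362) = -0.601579
  k2 = f(0.980000, 1.332588) = -0.630329
  u ← 1.627362 + (0.49/2)·(-0.601579 + (-0.630329)) = 1.325544
x=0.980000, u=1.325544:
  k1 = f(0.980000, 1.325544) = -0.624835
  k2 = f(1.470000, 1.019375) = -0.544494
  u ← 1.325544 + (0.49/2)·(-0.624835 + (-0.544494)) = 1.039058
u(1.47) ≈ 1.0391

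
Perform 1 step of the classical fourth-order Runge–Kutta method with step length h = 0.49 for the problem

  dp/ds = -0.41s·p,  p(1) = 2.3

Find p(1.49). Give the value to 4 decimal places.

1.7910

RK4: k1 = f(s_n, p_n); k2 = f(s_n + h/2, p_n + (h/2)·k1); k3 = f(s_n + h/2, p_n + (h/2)·k2); k4 = f(s_n + h, p_n + h·k3); p_{n+1} = p_n + (h/6)·(k1 + 2k2 + 2k3 + k4).
s=1.000000, p=2.300000:
  k1 = f(1.000000, 2.300000) = -0.943000
  k2 = f(1.245000, 2.068965) = -1.056103
  k3 = f(1.245000, 2.041255) = -1.041958
  k4 = f(1.490000, 1.789440) = -1.093169
  p ← 2.300000 + (0.49/6)·(k1 + 2k2 + 2k3 + k4) = 1.791029
p(1.49) ≈ 1.7910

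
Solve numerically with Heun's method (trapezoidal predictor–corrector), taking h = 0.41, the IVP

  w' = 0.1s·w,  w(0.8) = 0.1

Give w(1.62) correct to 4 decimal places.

0.1104

Heun: k1 = f(s_n, w_n); k2 = f(s_n + h, w_n + h·k1); w_{n+1} = w_n + (h/2)·(k1 + k2).
s=0.800000, w=0.100000:
  k1 = f(0.800000, 0.100000) = 0.008000
  k2 = f(1.210000, 0.103280) = 0.012497
  w ← 0.100000 + (0.41/2)·(0.008000 + 0.012497) = 0.104202
s=1.210000, w=0.104202:
  k1 = f(1.210000, 0.104202) = 0.012608
  k2 = f(1.620000, 0.109371) = 0.017718
  w ← 0.104202 + (0.41/2)·(0.012608 + 0.017718) = 0.110419
w(1.62) ≈ 0.1104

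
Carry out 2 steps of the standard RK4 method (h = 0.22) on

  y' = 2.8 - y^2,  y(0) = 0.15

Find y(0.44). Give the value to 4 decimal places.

1.1348

RK4: k1 = f(x_n, y_n); k2 = f(x_n + h/2, y_n + (h/2)·k1); k3 = f(x_n + h/2, y_n + (h/2)·k2); k4 = f(x_n + h, y_n + h·k3); y_{n+1} = y_n + (h/6)·(k1 + 2k2 + 2k3 + k4).
x=0.000000, y=0.150000:
  k1 = f(0.000000, 0.150000) = 2.777500
  k2 = f(0.110000, 0.455525) = 2.592497
  k3 = f(0.110000, 0.435175) = 2.610623
  k4 = f(0.220000, 0.724337) = 2.275336
  y ← 0.150000 + (0.22/6)·(k1 + 2k2 + 2k3 + k4) = 0.716833
x=0.220000, y=0.716833:
  k1 = f(0.220000, 0.716833) = 2.286151
  k2 = f(0.330000, 0.968309) = 1.862377
  k3 = f(0.330000, 0.921694) = 1.950480
  k4 = f(0.440000, 1.145938) = 1.486825
  y ← 0.716833 + (0.22/6)·(k1 + 2k2 + 2k3 + k4) = 1.134785
y(0.44) ≈ 1.1348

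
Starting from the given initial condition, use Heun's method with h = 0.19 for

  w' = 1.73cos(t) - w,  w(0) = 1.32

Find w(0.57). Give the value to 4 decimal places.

1.4480

Heun: k1 = f(t_n, w_n); k2 = f(t_n + h, w_n + h·k1); w_{n+1} = w_n + (h/2)·(k1 + k2).
t=0.000000, w=1.320000:
  k1 = f(0.000000, 1.320000) = 0.410000
  k2 = f(0.190000, 1.397900) = 0.300967
  w ← 1.320000 + (0.19/2)·(0.410000 + 0.300967) = 1.387542
t=0.190000, w=1.387542:
  k1 = f(0.190000, 1.387542) = 0.311325
  k2 = f(0.380000, 1.446694) = 0.159896
  w ← 1.387542 + (0.19/2)·(0.311325 + 0.159896) = 1.432308
t=0.380000, w=1.432308:
  k1 = f(0.380000, 1.432308) = 0.174282
  k2 = f(0.570000, 1.465421) = -0.008933
  w ← 1.432308 + (0.19/2)·(0.174282 + (-0.008933)) = 1.448016
w(0.57) ≈ 1.4480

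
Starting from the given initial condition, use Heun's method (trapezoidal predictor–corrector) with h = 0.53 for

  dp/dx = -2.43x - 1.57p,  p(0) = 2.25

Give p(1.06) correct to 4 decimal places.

-0.3207

Heun: k1 = f(x_n, p_n); k2 = f(x_n + h, p_n + h·k1); p_{n+1} = p_n + (h/2)·(k1 + k2).
x=0.000000, p=2.250000:
  k1 = f(0.000000, 2.250000) = -3.532500
  k2 = f(0.530000, 0.377775) = -1.881007
  p ← 2.250000 + (0.53/2)·(-3.532500 + (-1.881007)) = 0.815421
x=0.530000, p=0.815421:
  k1 = f(0.530000, 0.815421) = -2.568111
  k2 = f(1.060000, -0.545678) = -1.719086
  p ← 0.815421 + (0.53/2)·(-2.568111 + (-1.719086)) = -0.320686
p(1.06) ≈ -0.3207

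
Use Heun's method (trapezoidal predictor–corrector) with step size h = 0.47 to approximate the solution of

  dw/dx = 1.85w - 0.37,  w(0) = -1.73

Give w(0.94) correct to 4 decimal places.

Heun: k1 = f(x_n, w_n); k2 = f(x_n + h, w_n + h·k1); w_{n+1} = w_n + (h/2)·(k1 + k2).
x=0.000000, w=-1.730000:
  k1 = f(0.000000, -1.730000) = -3.570500
  k2 = f(0.470000, -3.408135) = -6.675050
  w ← -1.730000 + (0.47/2)·(-3.570500 + (-6.675050)) = -4.137704
x=0.470000, w=-4.137704:
  k1 = f(0.470000, -4.137704) = -8.024753
  k2 = f(0.940000, -7.909338) = -15.002275
  w ← -4.137704 + (0.47/2)·(-8.024753 + (-15.002275)) = -9.549056
w(0.94) ≈ -9.5491

-9.5491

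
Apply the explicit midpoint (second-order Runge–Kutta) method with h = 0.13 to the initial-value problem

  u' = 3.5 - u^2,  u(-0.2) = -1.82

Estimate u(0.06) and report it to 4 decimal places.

Midpoint: k1 = f(t_n, u_n); k2 = f(t_n + h/2, u_n + (h/2)·k1); u_{n+1} = u_n + h·k2.
t=-0.200000, u=-1.820000:
  k1 = f(-0.200000, -1.820000) = 0.187600
  k2 = f(-0.135000, -1.807806) = 0.231837
  u ← -1.820000 + 0.13·0.231837 = -1.789861
t=-0.070000, u=-1.789861:
  k1 = f(-0.070000, -1.789861) = 0.296397
  k2 = f(-0.005000, -1.770595) = 0.364992
  u ← -1.789861 + 0.13·0.364992 = -1.742412
u(0.06) ≈ -1.7424

-1.7424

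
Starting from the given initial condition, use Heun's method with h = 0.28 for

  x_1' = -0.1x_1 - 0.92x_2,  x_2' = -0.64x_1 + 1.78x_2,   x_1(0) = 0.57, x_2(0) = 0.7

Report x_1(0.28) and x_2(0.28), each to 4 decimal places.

Heun on (x_1,x_2): k1 = f(t_n, state_n); k2 = f(t_n + h, state_n + h·k1); state_{n+1} = state_n + (h/2)·(k1 + k2).
0.000000: (0.570000, 0.700000)
  k1 = (-0.701000, 0.881200)
  predictor → (0.373720, 0.946736)
  k2 = (-0.908369, 1.446009)
  → (0.344688, 1.025809)
(x_1(0.28), x_2(0.28)) ≈ (0.3447, 1.0258)

0.3447, 1.0258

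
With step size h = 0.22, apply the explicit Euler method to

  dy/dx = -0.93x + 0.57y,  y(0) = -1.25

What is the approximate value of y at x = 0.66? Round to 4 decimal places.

Euler: y_{n+1} = y_n + h·f(x_n, y_n).
x=0.000000, y=-1.250000: f=-0.712500 → y ← -1.250000 + 0.22·(-0.712500) = -1.406750
x=0.220000, y=-1.406750: f=-1.006447 → y ← -1.406750 + 0.22·(-1.006447) = -1.628168
x=0.440000, y=-1.628168: f=-1.337256 → y ← -1.628168 + 0.22·(-1.337256) = -1.922365
y(0.66) ≈ -1.9224

-1.9224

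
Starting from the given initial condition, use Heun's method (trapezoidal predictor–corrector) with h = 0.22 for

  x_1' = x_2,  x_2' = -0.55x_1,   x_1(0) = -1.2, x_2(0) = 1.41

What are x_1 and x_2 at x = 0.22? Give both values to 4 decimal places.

-0.8738, 1.5364

Heun on (x_1,x_2): k1 = f(x_n, state_n); k2 = f(x_n + h, state_n + h·k1); state_{n+1} = state_n + (h/2)·(k1 + k2).
0.000000: (-1.200000, 1.410000)
  k1 = (1.410000, 0.660000)
  predictor → (-0.889800, 1.555200)
  k2 = (1.555200, 0.489390)
  → (-0.873828, 1.536433)
(x_1(0.22), x_2(0.22)) ≈ (-0.8738, 1.5364)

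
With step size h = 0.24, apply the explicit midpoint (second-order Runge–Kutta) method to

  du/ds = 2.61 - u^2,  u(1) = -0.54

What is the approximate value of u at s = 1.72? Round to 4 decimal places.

1.0836

Midpoint: k1 = f(s_n, u_n); k2 = f(s_n + h/2, u_n + (h/2)·k1); u_{n+1} = u_n + h·k2.
s=1.000000, u=-0.540000:
  k1 = f(1.000000, -0.540000) = 2.318400
  k2 = f(1.120000, -0.261792) = 2.541465
  u ← -0.540000 + 0.24·2.541465 = 0.069952
s=1.240000, u=0.069952:
  k1 = f(1.240000, 0.069952) = 2.605107
  k2 = f(1.360000, 0.382564) = 2.463644
  u ← 0.069952 + 0.24·2.463644 = 0.661226
s=1.480000, u=0.661226:
  k1 = f(1.480000, 0.661226) = 2.172780
  k2 = f(1.600000, 0.921960) = 1.759990
  u ← 0.661226 + 0.24·1.759990 = 1.083624
u(1.72) ≈ 1.0836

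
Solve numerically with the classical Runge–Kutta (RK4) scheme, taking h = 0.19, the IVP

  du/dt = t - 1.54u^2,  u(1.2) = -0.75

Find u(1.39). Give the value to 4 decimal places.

RK4: k1 = f(t_n, u_n); k2 = f(t_n + h/2, u_n + (h/2)·k1); k3 = f(t_n + h/2, u_n + (h/2)·k2); k4 = f(t_n + h, u_n + h·k3); u_{n+1} = u_n + (h/6)·(k1 + 2k2 + 2k3 + k4).
t=1.200000, u=-0.750000:
  k1 = f(1.200000, -0.750000) = 0.333750
  k2 = f(1.295000, -0.718294) = 0.500443
  k3 = f(1.295000, -0.702458) = 0.535091
  k4 = f(1.390000, -0.648333) = 0.742684
  u ← -0.750000 + (0.19/6)·(k1 + 2k2 + 2k3 + k4) = -0.650329
u(1.39) ≈ -0.6503

-0.6503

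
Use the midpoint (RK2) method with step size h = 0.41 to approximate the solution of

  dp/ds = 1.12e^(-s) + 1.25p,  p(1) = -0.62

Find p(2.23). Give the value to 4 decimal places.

-1.9881

Midpoint: k1 = f(s_n, p_n); k2 = f(s_n + h/2, p_n + (h/2)·k1); p_{n+1} = p_n + h·k2.
s=1.000000, p=-0.620000:
  k1 = f(1.000000, -0.620000) = -0.362975
  k2 = f(1.205000, -0.694410) = -0.532357
  p ← -0.620000 + 0.41·(-0.532357) = -0.838266
s=1.410000, p=-0.838266:
  k1 = f(1.410000, -0.838266) = -0.774393
  k2 = f(1.615000, -0.997017) = -1.023514
  p ← -0.838266 + 0.41·(-1.023514) = -1.257907
s=1.820000, p=-1.257907:
  k1 = f(1.820000, -1.257907) = -1.390915
  k2 = f(2.025000, -1.543045) = -1.780973
  p ← -1.257907 + 0.41·(-1.780973) = -1.988106
p(2.23) ≈ -1.9881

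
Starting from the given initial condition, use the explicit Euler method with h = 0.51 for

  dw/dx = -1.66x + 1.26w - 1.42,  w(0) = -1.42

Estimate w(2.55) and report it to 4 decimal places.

Euler: w_{n+1} = w_n + h·f(x_n, w_n).
x=0.000000, w=-1.420000: f=-3.209200 → w ← -1.420000 + 0.51·(-3.209200) = -3.056692
x=0.510000, w=-3.056692: f=-6.118032 → w ← -3.056692 + 0.51·(-6.118032) = -6.176888
x=1.020000, w=-6.176888: f=-10.896079 → w ← -6.176888 + 0.51·(-10.896079) = -11.733889
x=1.530000, w=-11.733889: f=-18.744500 → w ← -11.733889 + 0.51·(-18.744500) = -21.293584
x=2.040000, w=-21.293584: f=-31.636315 → w ← -21.293584 + 0.51·(-31.636315) = -37.428104
w(2.55) ≈ -37.4281

-37.4281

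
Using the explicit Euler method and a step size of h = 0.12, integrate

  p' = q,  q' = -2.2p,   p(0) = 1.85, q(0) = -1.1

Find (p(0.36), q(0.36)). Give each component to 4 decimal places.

1.2824, -2.4452

Euler on (p,q): p_{n+1} = p_n + h·p', q_{n+1} = q_n + h·q'.
0.000000: (1.850000, -1.100000); f=(-1.100000, -4.070000) → (1.718000, -1.588400)
0.120000: (1.718000, -1.588400); f=(-1.588400, -3.779600) → (1.527392, -2.041952)
0.240000: (1.527392, -2.041952); f=(-2.041952, -3.360262) → (1.282358, -2.445183)
(p(0.36), q(0.36)) ≈ (1.2824, -2.4452)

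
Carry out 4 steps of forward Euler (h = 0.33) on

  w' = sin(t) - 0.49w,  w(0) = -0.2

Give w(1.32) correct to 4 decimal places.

0.4219

Euler: w_{n+1} = w_n + h·f(t_n, w_n).
t=0.000000, w=-0.200000: f=0.098000 → w ← -0.200000 + 0.33·0.098000 = -0.167660
t=0.330000, w=-0.167660: f=0.406196 → w ← -0.167660 + 0.33·0.406196 = -0.033615
t=0.660000, w=-0.033615: f=0.629588 → w ← -0.033615 + 0.33·0.629588 = 0.174149
t=0.990000, w=0.174149: f=0.750693 → w ← 0.174149 + 0.33·0.750693 = 0.421878
w(1.32) ≈ 0.4219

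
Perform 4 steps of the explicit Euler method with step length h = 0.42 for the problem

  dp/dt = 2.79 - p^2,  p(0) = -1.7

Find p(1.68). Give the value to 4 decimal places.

-2.7864

Euler: p_{n+1} = p_n + h·f(t_n, p_n).
t=0.000000, p=-1.700000: f=-0.100000 → p ← -1.700000 + 0.42·(-0.100000) = -1.742000
t=0.420000, p=-1.742000: f=-0.244564 → p ← -1.742000 + 0.42·(-0.244564) = -1.844717
t=0.840000, p=-1.844717: f=-0.612980 → p ← -1.844717 + 0.42·(-0.612980) = -2.102169
t=1.260000, p=-2.102169: f=-1.629113 → p ← -2.102169 + 0.42·(-1.629113) = -2.786396
p(1.68) ≈ -2.7864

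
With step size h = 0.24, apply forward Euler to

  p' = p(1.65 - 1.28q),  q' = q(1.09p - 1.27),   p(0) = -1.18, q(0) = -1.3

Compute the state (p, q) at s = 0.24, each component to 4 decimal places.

Euler on (p,q): p_{n+1} = p_n + h·p', q_{n+1} = q_n + h·q'.
0.000000: (-1.180000, -1.300000); f=(-3.910520, 3.323060) → (-2.118525, -0.502466)
(p(0.24), q(0.24)) ≈ (-2.1185, -0.5025)

-2.1185, -0.5025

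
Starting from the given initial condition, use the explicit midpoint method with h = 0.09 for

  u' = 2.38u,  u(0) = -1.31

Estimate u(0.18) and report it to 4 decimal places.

-2.0050

Midpoint: k1 = f(t_n, u_n); k2 = f(t_n + h/2, u_n + (h/2)·k1); u_{n+1} = u_n + h·k2.
t=0.000000, u=-1.310000:
  k1 = f(0.000000, -1.310000) = -3.117800
  k2 = f(0.045000, -1.450301) = -3.451716
  u ← -1.310000 + 0.09·(-3.451716) = -1.620654
t=0.090000, u=-1.620654:
  k1 = f(0.090000, -1.620654) = -3.857158
  k2 = f(0.135000, -1.794227) = -4.270259
  u ← -1.620654 + 0.09·(-4.270259) = -2.004978
u(0.18) ≈ -2.0050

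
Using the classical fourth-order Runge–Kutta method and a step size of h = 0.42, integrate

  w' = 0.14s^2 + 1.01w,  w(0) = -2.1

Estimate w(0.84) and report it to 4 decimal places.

RK4: k1 = f(s_n, w_n); k2 = f(s_n + h/2, w_n + (h/2)·k1); k3 = f(s_n + h/2, w_n + (h/2)·k2); k4 = f(s_n + h, w_n + h·k3); w_{n+1} = w_n + (h/6)·(k1 + 2k2 + 2k3 + k4).
s=0.000000, w=-2.100000:
  k1 = f(0.000000, -2.100000) = -2.121000
  k2 = f(0.210000, -2.545410) = -2.564690
  k3 = f(0.210000, -2.638585) = -2.658797
  k4 = f(0.420000, -3.216695) = -3.224166
  w ← -2.100000 + (0.42/6)·(k1 + 2k2 + 2k3 + k4) = -3.205450
s=0.420000, w=-3.205450:
  k1 = f(0.420000, -3.205450) = -3.212808
  k2 = f(0.630000, -3.880139) = -3.863375
  k3 = f(0.630000, -4.016758) = -4.001360
  k4 = f(0.840000, -4.886021) = -4.836097
  w ← -3.205450 + (0.42/6)·(k1 + 2k2 + 2k3 + k4) = -4.869936
w(0.84) ≈ -4.8699

-4.8699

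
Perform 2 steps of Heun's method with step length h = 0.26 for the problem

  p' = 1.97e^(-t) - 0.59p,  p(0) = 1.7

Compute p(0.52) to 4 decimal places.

Heun: k1 = f(t_n, p_n); k2 = f(t_n + h, p_n + h·k1); p_{n+1} = p_n + (h/2)·(k1 + k2).
t=0.000000, p=1.700000:
  k1 = f(0.000000, 1.700000) = 0.967000
  k2 = f(0.260000, 1.951420) = 0.367634
  p ← 1.700000 + (0.26/2)·(0.967000 + 0.367634) = 1.873502
t=0.260000, p=1.873502:
  k1 = f(0.260000, 1.873502) = 0.413605
  k2 = f(0.520000, 1.981040) = 0.002392
  p ← 1.873502 + (0.26/2)·(0.413605 + 0.002392) = 1.927582
p(0.52) ≈ 1.9276

1.9276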